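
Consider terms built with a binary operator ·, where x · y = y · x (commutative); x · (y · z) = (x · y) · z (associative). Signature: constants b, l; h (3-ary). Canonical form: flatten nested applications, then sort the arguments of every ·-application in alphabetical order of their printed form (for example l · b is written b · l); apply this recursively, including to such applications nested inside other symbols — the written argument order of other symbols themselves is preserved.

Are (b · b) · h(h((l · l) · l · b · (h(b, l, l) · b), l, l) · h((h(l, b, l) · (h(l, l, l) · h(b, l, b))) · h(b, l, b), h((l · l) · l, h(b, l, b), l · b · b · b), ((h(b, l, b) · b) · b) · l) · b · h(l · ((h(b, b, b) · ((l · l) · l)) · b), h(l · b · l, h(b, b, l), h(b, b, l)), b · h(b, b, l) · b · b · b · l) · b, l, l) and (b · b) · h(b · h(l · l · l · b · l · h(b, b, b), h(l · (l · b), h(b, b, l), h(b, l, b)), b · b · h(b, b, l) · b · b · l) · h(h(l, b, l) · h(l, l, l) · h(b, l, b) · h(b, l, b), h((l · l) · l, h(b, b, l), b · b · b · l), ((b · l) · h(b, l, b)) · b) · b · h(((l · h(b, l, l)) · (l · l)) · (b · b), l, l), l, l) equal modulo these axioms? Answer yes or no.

Answer: no — b · b · h(b · b · h(b · b · h(b, l, l) · l · l · l, l, l) · h(b · h(b, b, b) · l · l · l · l, h(b · l · l, h(b, b, l), h(b, b, l)), b · b · b · b · h(b, b, l) · l) · h(h(b, l, b) · h(b, l, b) · h(l, b, l) · h(l, l, l), h(l · l · l, h(b, l, b), b · b · b · l), b · b · h(b, l, b) · l), l, l) vs b · b · h(b · b · h(b · b · h(b, l, l) · l · l · l, l, l) · h(b · h(b, b, b) · l · l · l · l, h(b · l · l, h(b, b, l), h(b, l, b)), b · b · b · b · h(b, b, l) · l) · h(h(b, l, b) · h(b, l, b) · h(l, b, l) · h(l, l, l), h(l · l · l, h(b, b, l), b · b · b · l), b · b · h(b, l, b) · l), l, l)

Derivation:
Left:  (b · b) · h(h((l · l) · l · b · (h(b, l, l) · b), l, l) · h((h(l, b, l) · (h(l, l, l) · h(b, l, b))) · h(b, l, b), h((l · l) · l, h(b, l, b), l · b · b · b), ((h(b, l, b) · b) · b) · l) · b · h(l · ((h(b, b, b) · ((l · l) · l)) · b), h(l · b · l, h(b, b, l), h(b, b, l)), b · h(b, b, l) · b · b · b · l) · b, l, l)
  Merge nested applications:  b · b · h(h((l · l) · l · b · (h(b, l, l) · b), l, l) · h((h(l, b, l) · (h(l, l, l) · h(b, l, b))) · h(b, l, b), h((l · l) · l, h(b, l, b), l · b · b · b), ((h(b, l, b) · b) · b) · l) · b · h(l · ((h(b, b, b) · ((l · l) · l)) · b), h(l · b · l, h(b, b, l), h(b, b, l)), b · h(b, b, l) · b · b · b · l) · b, l, l)
  Simplify inside:  h(h((l · l) · l · b · (h(b, l, l) · b), l, l) · h((h(l, b, l) · (h(l, l, l) · h(b, l, b))) · h(b, l, b), h((l · l) · l, h(b, l, b), l · b · b · b), ((h(b, l, b) · b) · b) · l) · b · h(l · ((h(b, b, b) · ((l · l) · l)) · b), h(l · b · l, h(b, b, l), h(b, b, l)), b · h(b, b, l) · b · b · b · l) · b, l, l)  →  h(b · b · h(b · b · h(b, l, l) · l · l · l, l, l) · h(b · h(b, b, b) · l · l · l · l, h(b · l · l, h(b, b, l), h(b, b, l)), b · b · b · b · h(b, b, l) · l) · h(h(b, l, b) · h(b, l, b) · h(l, b, l) · h(l, l, l), h(l · l · l, h(b, l, b), b · b · b · l), b · b · h(b, l, b) · l), l, l)
  Order the arguments:  b · b · h(b · b · h(b · b · h(b, l, l) · l · l · l, l, l) · h(b · h(b, b, b) · l · l · l · l, h(b · l · l, h(b, b, l), h(b, b, l)), b · b · b · b · h(b, b, l) · l) · h(h(b, l, b) · h(b, l, b) · h(l, b, l) · h(l, l, l), h(l · l · l, h(b, l, b), b · b · b · l), b · b · h(b, l, b) · l), l, l)
Right:  (b · b) · h(b · h(l · l · l · b · l · h(b, b, b), h(l · (l · b), h(b, b, l), h(b, l, b)), b · b · h(b, b, l) · b · b · l) · h(h(l, b, l) · h(l, l, l) · h(b, l, b) · h(b, l, b), h((l · l) · l, h(b, b, l), b · b · b · l), ((b · l) · h(b, l, b)) · b) · b · h(((l · h(b, l, l)) · (l · l)) · (b · b), l, l), l, l)
  Flatten:  b · b · h(b · h(l · l · l · b · l · h(b, b, b), h(l · (l · b), h(b, b, l), h(b, l, b)), b · b · h(b, b, l) · b · b · l) · h(h(l, b, l) · h(l, l, l) · h(b, l, b) · h(b, l, b), h((l · l) · l, h(b, b, l), b · b · b · l), ((b · l) · h(b, l, b)) · b) · b · h(((l · h(b, l, l)) · (l · l)) · (b · b), l, l), l, l)
  Inside:  h(b · h(l · l · l · b · l · h(b, b, b), h(l · (l · b), h(b, b, l), h(b, l, b)), b · b · h(b, b, l) · b · b · l) · h(h(l, b, l) · h(l, l, l) · h(b, l, b) · h(b, l, b), h((l · l) · l, h(b, b, l), b · b · b · l), ((b · l) · h(b, l, b)) · b) · b · h(((l · h(b, l, l)) · (l · l)) · (b · b), l, l), l, l)  →  h(b · b · h(b · b · h(b, l, l) · l · l · l, l, l) · h(b · h(b, b, b) · l · l · l · l, h(b · l · l, h(b, b, l), h(b, l, b)), b · b · b · b · h(b, b, l) · l) · h(h(b, l, b) · h(b, l, b) · h(l, b, l) · h(l, l, l), h(l · l · l, h(b, b, l), b · b · b · l), b · b · h(b, l, b) · l), l, l)
  Order the arguments:  b · b · h(b · b · h(b · b · h(b, l, l) · l · l · l, l, l) · h(b · h(b, b, b) · l · l · l · l, h(b · l · l, h(b, b, l), h(b, l, b)), b · b · b · b · h(b, b, l) · l) · h(h(b, l, b) · h(b, l, b) · h(l, b, l) · h(l, l, l), h(l · l · l, h(b, b, l), b · b · b · l), b · b · h(b, l, b) · l), l, l)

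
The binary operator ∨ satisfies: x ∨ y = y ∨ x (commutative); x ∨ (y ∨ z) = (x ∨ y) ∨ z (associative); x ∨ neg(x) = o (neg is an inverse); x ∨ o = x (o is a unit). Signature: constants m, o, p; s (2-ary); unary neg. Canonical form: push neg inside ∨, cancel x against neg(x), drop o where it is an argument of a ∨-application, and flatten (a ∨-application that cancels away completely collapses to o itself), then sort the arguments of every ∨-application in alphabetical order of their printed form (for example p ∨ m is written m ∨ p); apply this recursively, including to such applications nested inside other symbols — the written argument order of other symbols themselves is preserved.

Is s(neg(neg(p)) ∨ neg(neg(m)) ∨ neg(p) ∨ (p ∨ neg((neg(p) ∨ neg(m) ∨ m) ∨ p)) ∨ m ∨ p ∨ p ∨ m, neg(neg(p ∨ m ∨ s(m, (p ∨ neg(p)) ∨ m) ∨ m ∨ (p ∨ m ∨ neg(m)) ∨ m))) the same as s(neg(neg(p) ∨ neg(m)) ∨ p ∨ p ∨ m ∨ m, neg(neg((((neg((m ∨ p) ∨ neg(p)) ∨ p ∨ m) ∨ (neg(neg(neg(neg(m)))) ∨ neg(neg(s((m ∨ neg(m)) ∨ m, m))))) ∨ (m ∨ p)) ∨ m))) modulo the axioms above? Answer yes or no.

Left:  s(neg(neg(p)) ∨ neg(neg(m)) ∨ neg(p) ∨ (p ∨ neg((neg(p) ∨ neg(m) ∨ m) ∨ p)) ∨ m ∨ p ∨ p ∨ m, neg(neg(p ∨ m ∨ s(m, (p ∨ neg(p)) ∨ m) ∨ m ∨ (p ∨ m ∨ neg(m)) ∨ m)))
  Focus inside:  neg(neg(p)) ∨ neg(neg(m)) ∨ neg(p) ∨ (p ∨ neg((neg(p) ∨ neg(m) ∨ m) ∨ p)) ∨ m ∨ p ∨ p ∨ m
  Push neg inside:  distribute neg over ∨ and collapse double neg
  Collect:  p ∨ p ∨ p ∨ m ∨ m ∨ m
  Sort arguments:  m ∨ m ∨ m ∨ p ∨ p ∨ p
  Reassemble:  s(m ∨ m ∨ m ∨ p ∨ p ∨ p, m ∨ m ∨ m ∨ p ∨ p ∨ s(m, m))
Right:  s(neg(neg(p) ∨ neg(m)) ∨ p ∨ p ∨ m ∨ m, neg(neg((((neg((m ∨ p) ∨ neg(p)) ∨ p ∨ m) ∨ (neg(neg(neg(neg(m)))) ∨ neg(neg(s((m ∨ neg(m)) ∨ m, m))))) ∨ (m ∨ p)) ∨ m)))
  Descend into:  (((neg((m ∨ p) ∨ neg(p)) ∨ p ∨ m) ∨ (neg(neg(neg(neg(m)))) ∨ neg(neg(s((m ∨ neg(m)) ∨ m, m))))) ∨ (m ∨ p)) ∨ m
  Push neg inside:  distribute neg over ∨ and collapse double neg
  Combine occurrences:  m ∨ m ∨ m ∨ p ∨ p ∨ s(m, m)
  Rebuild:  s(m ∨ m ∨ m ∨ p ∨ p ∨ p, m ∨ m ∨ m ∨ p ∨ p ∨ s(m, m))

Answer: yes — both canonical forms are s(m ∨ m ∨ m ∨ p ∨ p ∨ p, m ∨ m ∨ m ∨ p ∨ p ∨ s(m, m))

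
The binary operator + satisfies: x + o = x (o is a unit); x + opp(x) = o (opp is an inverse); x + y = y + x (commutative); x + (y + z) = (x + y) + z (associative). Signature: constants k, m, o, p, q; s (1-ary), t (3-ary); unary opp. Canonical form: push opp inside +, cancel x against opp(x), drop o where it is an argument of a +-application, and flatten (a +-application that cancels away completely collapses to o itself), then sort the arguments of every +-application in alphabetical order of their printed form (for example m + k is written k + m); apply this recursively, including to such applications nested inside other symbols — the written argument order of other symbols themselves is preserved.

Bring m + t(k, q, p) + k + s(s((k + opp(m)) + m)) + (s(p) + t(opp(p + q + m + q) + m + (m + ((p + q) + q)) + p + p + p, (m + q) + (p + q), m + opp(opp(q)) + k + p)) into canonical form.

Answer: k + m + s(p) + s(s(k)) + t(k, q, p) + t(m + p + p + p, m + p + q + q, k + m + p + q)

Derivation:
Push opp inside:  distribute opp over + and collapse double opp
Collect terms:  m + t(k, q, p) + k + s(s(k)) + s(p) + t(m + p + p + p, m + p + q + q, k + m + p + q)
Sort arguments:  k + m + s(p) + s(s(k)) + t(k, q, p) + t(m + p + p + p, m + p + q + q, k + m + p + q)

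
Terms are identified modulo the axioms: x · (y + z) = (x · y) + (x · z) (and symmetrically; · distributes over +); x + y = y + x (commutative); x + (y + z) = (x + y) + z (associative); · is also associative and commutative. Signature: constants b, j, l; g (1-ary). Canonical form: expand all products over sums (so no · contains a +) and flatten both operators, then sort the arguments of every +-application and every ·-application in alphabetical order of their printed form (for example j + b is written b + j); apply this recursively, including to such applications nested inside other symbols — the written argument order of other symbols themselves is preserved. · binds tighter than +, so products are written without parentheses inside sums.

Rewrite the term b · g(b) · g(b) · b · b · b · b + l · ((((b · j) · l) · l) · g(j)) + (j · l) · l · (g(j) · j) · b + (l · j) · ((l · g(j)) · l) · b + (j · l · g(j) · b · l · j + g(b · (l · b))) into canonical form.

Answer: b · b · b · b · b · g(b) · g(b) + b · g(j) · j · j · l · l + b · g(j) · j · j · l · l + b · g(j) · j · l · l · l + b · g(j) · j · l · l · l + g(b · b · l)

Derivation:
Flatten:  b · b · b · b · b · g(b) · g(b) + b · g(j) · j · l · l · l + b · g(j) · j · j · l · l + b · g(j) · j · l · l · l + b · g(j) · j · j · l · l + g(b · b · l)
Sort arguments:  b · b · b · b · b · g(b) · g(b) + b · g(j) · j · j · l · l + b · g(j) · j · j · l · l + b · g(j) · j · l · l · l + b · g(j) · j · l · l · l + g(b · b · l)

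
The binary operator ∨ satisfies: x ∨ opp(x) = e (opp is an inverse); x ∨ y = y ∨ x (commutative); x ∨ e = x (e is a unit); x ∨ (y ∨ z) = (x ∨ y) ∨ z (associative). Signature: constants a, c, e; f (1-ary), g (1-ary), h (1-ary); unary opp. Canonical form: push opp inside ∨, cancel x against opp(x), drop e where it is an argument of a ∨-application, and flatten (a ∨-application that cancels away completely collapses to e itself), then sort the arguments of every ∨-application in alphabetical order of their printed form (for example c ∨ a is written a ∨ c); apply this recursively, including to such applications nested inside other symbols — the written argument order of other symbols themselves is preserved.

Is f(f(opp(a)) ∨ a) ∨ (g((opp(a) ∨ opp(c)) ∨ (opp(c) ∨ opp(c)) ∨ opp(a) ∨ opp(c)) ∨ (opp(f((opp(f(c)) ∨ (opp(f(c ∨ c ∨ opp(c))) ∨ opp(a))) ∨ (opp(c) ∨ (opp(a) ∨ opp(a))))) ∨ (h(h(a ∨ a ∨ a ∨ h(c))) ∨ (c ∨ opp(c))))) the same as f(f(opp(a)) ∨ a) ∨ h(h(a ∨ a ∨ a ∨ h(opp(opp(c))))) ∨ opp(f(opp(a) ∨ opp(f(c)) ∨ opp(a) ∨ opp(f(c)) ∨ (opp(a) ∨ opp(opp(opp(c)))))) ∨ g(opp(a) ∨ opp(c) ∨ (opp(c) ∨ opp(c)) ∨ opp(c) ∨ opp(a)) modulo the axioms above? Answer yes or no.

Answer: yes — both canonical forms are f(a ∨ f(opp(a))) ∨ g(opp(a) ∨ opp(a) ∨ opp(c) ∨ opp(c) ∨ opp(c) ∨ opp(c)) ∨ h(h(a ∨ a ∨ a ∨ h(c))) ∨ opp(f(opp(a) ∨ opp(a) ∨ opp(a) ∨ opp(c) ∨ opp(f(c)) ∨ opp(f(c))))

Derivation:
Left:  f(f(opp(a)) ∨ a) ∨ (g((opp(a) ∨ opp(c)) ∨ (opp(c) ∨ opp(c)) ∨ opp(a) ∨ opp(c)) ∨ (opp(f((opp(f(c)) ∨ (opp(f(c ∨ c ∨ opp(c))) ∨ opp(a))) ∨ (opp(c) ∨ (opp(a) ∨ opp(a))))) ∨ (h(h(a ∨ a ∨ a ∨ h(c))) ∨ (c ∨ opp(c)))))
  Cancel:  c cancels
  Collect:  f(a ∨ f(opp(a))) ∨ g(opp(a) ∨ opp(a) ∨ opp(c) ∨ opp(c) ∨ opp(c) ∨ opp(c)) ∨ opp(f(opp(a) ∨ opp(a) ∨ opp(a) ∨ opp(c) ∨ opp(f(c)) ∨ opp(f(c)))) ∨ h(h(a ∨ a ∨ a ∨ h(c)))
  Sort:  f(a ∨ f(opp(a))) ∨ g(opp(a) ∨ opp(a) ∨ opp(c) ∨ opp(c) ∨ opp(c) ∨ opp(c)) ∨ h(h(a ∨ a ∨ a ∨ h(c))) ∨ opp(f(opp(a) ∨ opp(a) ∨ opp(a) ∨ opp(c) ∨ opp(f(c)) ∨ opp(f(c))))
Right:  f(f(opp(a)) ∨ a) ∨ h(h(a ∨ a ∨ a ∨ h(opp(opp(c))))) ∨ opp(f(opp(a) ∨ opp(f(c)) ∨ opp(a) ∨ opp(f(c)) ∨ (opp(a) ∨ opp(opp(opp(c)))))) ∨ g(opp(a) ∨ opp(c) ∨ (opp(c) ∨ opp(c)) ∨ opp(c) ∨ opp(a))
  Push opp inside:  distribute opp over ∨ and collapse double opp
  Combine occurrences:  f(a ∨ f(opp(a))) ∨ h(h(a ∨ a ∨ a ∨ h(c))) ∨ opp(f(opp(a) ∨ opp(a) ∨ opp(a) ∨ opp(c) ∨ opp(f(c)) ∨ opp(f(c)))) ∨ g(opp(a) ∨ opp(a) ∨ opp(c) ∨ opp(c) ∨ opp(c) ∨ opp(c))
  Sort arguments:  f(a ∨ f(opp(a))) ∨ g(opp(a) ∨ opp(a) ∨ opp(c) ∨ opp(c) ∨ opp(c) ∨ opp(c)) ∨ h(h(a ∨ a ∨ a ∨ h(c))) ∨ opp(f(opp(a) ∨ opp(a) ∨ opp(a) ∨ opp(c) ∨ opp(f(c)) ∨ opp(f(c))))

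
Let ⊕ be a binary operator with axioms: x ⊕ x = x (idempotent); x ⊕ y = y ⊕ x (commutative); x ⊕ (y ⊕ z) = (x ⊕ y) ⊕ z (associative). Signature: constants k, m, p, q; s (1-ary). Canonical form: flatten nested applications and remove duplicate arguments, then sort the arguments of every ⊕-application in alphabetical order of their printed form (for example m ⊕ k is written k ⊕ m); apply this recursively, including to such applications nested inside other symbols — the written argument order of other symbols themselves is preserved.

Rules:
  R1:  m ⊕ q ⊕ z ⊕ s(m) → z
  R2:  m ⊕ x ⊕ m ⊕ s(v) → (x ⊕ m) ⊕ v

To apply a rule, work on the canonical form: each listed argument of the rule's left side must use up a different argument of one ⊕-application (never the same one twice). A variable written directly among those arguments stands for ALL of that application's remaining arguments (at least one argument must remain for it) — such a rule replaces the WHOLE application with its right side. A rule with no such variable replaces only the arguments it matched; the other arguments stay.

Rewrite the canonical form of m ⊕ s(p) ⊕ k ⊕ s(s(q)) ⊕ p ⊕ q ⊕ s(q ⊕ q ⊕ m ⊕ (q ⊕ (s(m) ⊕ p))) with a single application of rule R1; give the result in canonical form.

Answer: k ⊕ m ⊕ p ⊕ q ⊕ s(p) ⊕ s(s(q))

Derivation:
Canonical form:  k ⊕ m ⊕ p ⊕ q ⊕ s(m ⊕ p ⊕ q ⊕ s(m)) ⊕ s(p) ⊕ s(s(q))
Match R1:  consume m, q, s(m);  z := p
Every leftover argument binds to the variable; the entire application is replaced.
Giving:  k ⊕ m ⊕ p ⊕ q ⊕ s(p) ⊕ s(s(q))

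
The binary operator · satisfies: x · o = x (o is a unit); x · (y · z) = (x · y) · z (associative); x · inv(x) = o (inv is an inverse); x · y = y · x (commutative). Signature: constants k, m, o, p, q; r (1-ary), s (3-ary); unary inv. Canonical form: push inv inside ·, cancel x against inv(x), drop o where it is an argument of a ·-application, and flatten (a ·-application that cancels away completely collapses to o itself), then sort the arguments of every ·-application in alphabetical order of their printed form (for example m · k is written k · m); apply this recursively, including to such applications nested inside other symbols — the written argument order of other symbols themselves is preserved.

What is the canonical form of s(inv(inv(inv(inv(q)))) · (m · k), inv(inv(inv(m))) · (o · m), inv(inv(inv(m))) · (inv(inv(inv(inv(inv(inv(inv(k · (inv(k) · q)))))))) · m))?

Answer: s(k · m · q, o, inv(q))

Derivation:
Work inside:  inv(inv(inv(m))) · (inv(inv(inv(inv(inv(inv(inv(k · (inv(k) · q)))))))) · m)
Push inv inside:  distribute inv over · and collapse double inv
Inverses cancel:  m cancels; k cancels
Collect:  inv(q)
Reassemble:  s(k · m · q, o, inv(q))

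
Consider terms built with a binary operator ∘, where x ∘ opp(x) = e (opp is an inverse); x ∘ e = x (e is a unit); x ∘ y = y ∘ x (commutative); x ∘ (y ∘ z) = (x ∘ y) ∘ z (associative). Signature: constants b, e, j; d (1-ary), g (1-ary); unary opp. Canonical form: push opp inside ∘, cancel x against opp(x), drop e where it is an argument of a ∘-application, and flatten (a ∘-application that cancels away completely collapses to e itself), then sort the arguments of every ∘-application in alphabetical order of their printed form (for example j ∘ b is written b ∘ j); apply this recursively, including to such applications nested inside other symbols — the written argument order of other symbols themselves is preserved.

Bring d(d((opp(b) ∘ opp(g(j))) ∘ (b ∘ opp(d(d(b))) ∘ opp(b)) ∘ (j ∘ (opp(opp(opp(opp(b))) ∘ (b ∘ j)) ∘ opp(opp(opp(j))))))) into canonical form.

Work inside:  (opp(b) ∘ opp(g(j))) ∘ (b ∘ opp(d(d(b))) ∘ opp(b)) ∘ (j ∘ (opp(opp(opp(opp(b))) ∘ (b ∘ j)) ∘ opp(opp(opp(j)))))
Push opp inside:  distribute opp over ∘ and collapse double opp
Collect terms:  opp(b) ∘ opp(g(j)) ∘ opp(d(d(b))) ∘ opp(j)
Order the arguments:  opp(b) ∘ opp(d(d(b))) ∘ opp(g(j)) ∘ opp(j)
Rebuild:  d(d(opp(b) ∘ opp(d(d(b))) ∘ opp(g(j)) ∘ opp(j)))

Answer: d(d(opp(b) ∘ opp(d(d(b))) ∘ opp(g(j)) ∘ opp(j)))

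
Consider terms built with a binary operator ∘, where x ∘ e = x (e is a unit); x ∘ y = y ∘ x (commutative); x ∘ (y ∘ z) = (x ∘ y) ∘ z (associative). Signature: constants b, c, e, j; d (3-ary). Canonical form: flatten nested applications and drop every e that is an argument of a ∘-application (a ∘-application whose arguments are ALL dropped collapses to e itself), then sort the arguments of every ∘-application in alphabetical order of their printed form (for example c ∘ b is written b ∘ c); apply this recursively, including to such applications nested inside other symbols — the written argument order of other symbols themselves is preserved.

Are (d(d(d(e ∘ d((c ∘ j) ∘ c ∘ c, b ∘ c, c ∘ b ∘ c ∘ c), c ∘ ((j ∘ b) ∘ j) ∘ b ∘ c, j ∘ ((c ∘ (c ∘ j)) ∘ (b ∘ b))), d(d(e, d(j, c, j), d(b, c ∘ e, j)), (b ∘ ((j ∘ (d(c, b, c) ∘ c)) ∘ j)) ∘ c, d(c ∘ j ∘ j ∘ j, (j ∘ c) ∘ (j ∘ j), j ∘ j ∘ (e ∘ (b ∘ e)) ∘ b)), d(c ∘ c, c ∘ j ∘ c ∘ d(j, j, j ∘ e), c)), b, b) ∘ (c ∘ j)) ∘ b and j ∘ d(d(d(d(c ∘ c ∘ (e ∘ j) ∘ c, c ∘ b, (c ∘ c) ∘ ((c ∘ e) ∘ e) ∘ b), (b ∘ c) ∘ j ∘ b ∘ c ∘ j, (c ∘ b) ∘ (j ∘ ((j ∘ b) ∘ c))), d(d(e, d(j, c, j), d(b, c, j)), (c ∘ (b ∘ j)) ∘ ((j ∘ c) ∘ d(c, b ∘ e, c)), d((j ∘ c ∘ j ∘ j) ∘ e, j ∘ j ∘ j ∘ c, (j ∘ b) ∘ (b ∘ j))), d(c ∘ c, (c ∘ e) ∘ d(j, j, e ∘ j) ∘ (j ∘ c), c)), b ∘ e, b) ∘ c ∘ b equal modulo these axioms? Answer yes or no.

Answer: yes — both canonical forms are b ∘ c ∘ d(d(d(d(c ∘ c ∘ c ∘ j, b ∘ c, b ∘ c ∘ c ∘ c), b ∘ b ∘ c ∘ c ∘ j ∘ j, b ∘ b ∘ c ∘ c ∘ j ∘ j), d(d(e, d(j, c, j), d(b, c, j)), b ∘ c ∘ c ∘ d(c, b, c) ∘ j ∘ j, d(c ∘ j ∘ j ∘ j, c ∘ j ∘ j ∘ j, b ∘ b ∘ j ∘ j)), d(c ∘ c, c ∘ c ∘ d(j, j, j) ∘ j, c)), b, b) ∘ j

Derivation:
Left:  (d(d(d(e ∘ d((c ∘ j) ∘ c ∘ c, b ∘ c, c ∘ b ∘ c ∘ c), c ∘ ((j ∘ b) ∘ j) ∘ b ∘ c, j ∘ ((c ∘ (c ∘ j)) ∘ (b ∘ b))), d(d(e, d(j, c, j), d(b, c ∘ e, j)), (b ∘ ((j ∘ (d(c, b, c) ∘ c)) ∘ j)) ∘ c, d(c ∘ j ∘ j ∘ j, (j ∘ c) ∘ (j ∘ j), j ∘ j ∘ (e ∘ (b ∘ e)) ∘ b)), d(c ∘ c, c ∘ j ∘ c ∘ d(j, j, j ∘ e), c)), b, b) ∘ (c ∘ j)) ∘ b
  Flatten:  d(d(d(e ∘ d((c ∘ j) ∘ c ∘ c, b ∘ c, c ∘ b ∘ c ∘ c), c ∘ ((j ∘ b) ∘ j) ∘ b ∘ c, j ∘ ((c ∘ (c ∘ j)) ∘ (b ∘ b))), d(d(e, d(j, c, j), d(b, c ∘ e, j)), (b ∘ ((j ∘ (d(c, b, c) ∘ c)) ∘ j)) ∘ c, d(c ∘ j ∘ j ∘ j, (j ∘ c) ∘ (j ∘ j), j ∘ j ∘ (e ∘ (b ∘ e)) ∘ b)), d(c ∘ c, c ∘ j ∘ c ∘ d(j, j, j ∘ e), c)), b, b) ∘ c ∘ j ∘ b
  Canonicalize subterm:  d(d(d(e ∘ d((c ∘ j) ∘ c ∘ c, b ∘ c, c ∘ b ∘ c ∘ c), c ∘ ((j ∘ b) ∘ j) ∘ b ∘ c, j ∘ ((c ∘ (c ∘ j)) ∘ (b ∘ b))), d(d(e, d(j, c, j), d(b, c ∘ e, j)), (b ∘ ((j ∘ (d(c, b, c) ∘ c)) ∘ j)) ∘ c, d(c ∘ j ∘ j ∘ j, (j ∘ c) ∘ (j ∘ j), j ∘ j ∘ (e ∘ (b ∘ e)) ∘ b)), d(c ∘ c, c ∘ j ∘ c ∘ d(j, j, j ∘ e), c)), b, b)  →  d(d(d(d(c ∘ c ∘ c ∘ j, b ∘ c, b ∘ c ∘ c ∘ c), b ∘ b ∘ c ∘ c ∘ j ∘ j, b ∘ b ∘ c ∘ c ∘ j ∘ j), d(d(e, d(j, c, j), d(b, c, j)), b ∘ c ∘ c ∘ d(c, b, c) ∘ j ∘ j, d(c ∘ j ∘ j ∘ j, c ∘ j ∘ j ∘ j, b ∘ b ∘ j ∘ j)), d(c ∘ c, c ∘ c ∘ d(j, j, j) ∘ j, c)), b, b)
  Sort arguments:  b ∘ c ∘ d(d(d(d(c ∘ c ∘ c ∘ j, b ∘ c, b ∘ c ∘ c ∘ c), b ∘ b ∘ c ∘ c ∘ j ∘ j, b ∘ b ∘ c ∘ c ∘ j ∘ j), d(d(e, d(j, c, j), d(b, c, j)), b ∘ c ∘ c ∘ d(c, b, c) ∘ j ∘ j, d(c ∘ j ∘ j ∘ j, c ∘ j ∘ j ∘ j, b ∘ b ∘ j ∘ j)), d(c ∘ c, c ∘ c ∘ d(j, j, j) ∘ j, c)), b, b) ∘ j
Right:  j ∘ d(d(d(d(c ∘ c ∘ (e ∘ j) ∘ c, c ∘ b, (c ∘ c) ∘ ((c ∘ e) ∘ e) ∘ b), (b ∘ c) ∘ j ∘ b ∘ c ∘ j, (c ∘ b) ∘ (j ∘ ((j ∘ b) ∘ c))), d(d(e, d(j, c, j), d(b, c, j)), (c ∘ (b ∘ j)) ∘ ((j ∘ c) ∘ d(c, b ∘ e, c)), d((j ∘ c ∘ j ∘ j) ∘ e, j ∘ j ∘ j ∘ c, (j ∘ b) ∘ (b ∘ j))), d(c ∘ c, (c ∘ e) ∘ d(j, j, e ∘ j) ∘ (j ∘ c), c)), b ∘ e, b) ∘ c ∘ b
  Canonicalize subterm:  d(d(d(d(c ∘ c ∘ (e ∘ j) ∘ c, c ∘ b, (c ∘ c) ∘ ((c ∘ e) ∘ e) ∘ b), (b ∘ c) ∘ j ∘ b ∘ c ∘ j, (c ∘ b) ∘ (j ∘ ((j ∘ b) ∘ c))), d(d(e, d(j, c, j), d(b, c, j)), (c ∘ (b ∘ j)) ∘ ((j ∘ c) ∘ d(c, b ∘ e, c)), d((j ∘ c ∘ j ∘ j) ∘ e, j ∘ j ∘ j ∘ c, (j ∘ b) ∘ (b ∘ j))), d(c ∘ c, (c ∘ e) ∘ d(j, j, e ∘ j) ∘ (j ∘ c), c)), b ∘ e, b)  →  d(d(d(d(c ∘ c ∘ c ∘ j, b ∘ c, b ∘ c ∘ c ∘ c), b ∘ b ∘ c ∘ c ∘ j ∘ j, b ∘ b ∘ c ∘ c ∘ j ∘ j), d(d(e, d(j, c, j), d(b, c, j)), b ∘ c ∘ c ∘ d(c, b, c) ∘ j ∘ j, d(c ∘ j ∘ j ∘ j, c ∘ j ∘ j ∘ j, b ∘ b ∘ j ∘ j)), d(c ∘ c, c ∘ c ∘ d(j, j, j) ∘ j, c)), b, b)
  Sort:  b ∘ c ∘ d(d(d(d(c ∘ c ∘ c ∘ j, b ∘ c, b ∘ c ∘ c ∘ c), b ∘ b ∘ c ∘ c ∘ j ∘ j, b ∘ b ∘ c ∘ c ∘ j ∘ j), d(d(e, d(j, c, j), d(b, c, j)), b ∘ c ∘ c ∘ d(c, b, c) ∘ j ∘ j, d(c ∘ j ∘ j ∘ j, c ∘ j ∘ j ∘ j, b ∘ b ∘ j ∘ j)), d(c ∘ c, c ∘ c ∘ d(j, j, j) ∘ j, c)), b, b) ∘ j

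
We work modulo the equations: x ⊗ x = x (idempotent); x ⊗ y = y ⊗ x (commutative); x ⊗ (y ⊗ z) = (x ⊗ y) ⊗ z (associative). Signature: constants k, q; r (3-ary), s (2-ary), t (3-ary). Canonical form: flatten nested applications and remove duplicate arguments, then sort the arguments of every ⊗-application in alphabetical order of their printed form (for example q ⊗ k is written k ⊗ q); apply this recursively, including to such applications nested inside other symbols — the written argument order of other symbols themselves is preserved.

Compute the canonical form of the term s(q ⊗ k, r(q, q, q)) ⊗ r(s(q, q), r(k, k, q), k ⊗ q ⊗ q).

Canonicalize subterm:  s(q ⊗ k, r(q, q, q))  →  s(k ⊗ q, r(q, q, q))
Inside:  r(s(q, q), r(k, k, q), k ⊗ q ⊗ q)  →  r(s(q, q), r(k, k, q), k ⊗ q)
Sort arguments:  r(s(q, q), r(k, k, q), k ⊗ q) ⊗ s(k ⊗ q, r(q, q, q))

Answer: r(s(q, q), r(k, k, q), k ⊗ q) ⊗ s(k ⊗ q, r(q, q, q))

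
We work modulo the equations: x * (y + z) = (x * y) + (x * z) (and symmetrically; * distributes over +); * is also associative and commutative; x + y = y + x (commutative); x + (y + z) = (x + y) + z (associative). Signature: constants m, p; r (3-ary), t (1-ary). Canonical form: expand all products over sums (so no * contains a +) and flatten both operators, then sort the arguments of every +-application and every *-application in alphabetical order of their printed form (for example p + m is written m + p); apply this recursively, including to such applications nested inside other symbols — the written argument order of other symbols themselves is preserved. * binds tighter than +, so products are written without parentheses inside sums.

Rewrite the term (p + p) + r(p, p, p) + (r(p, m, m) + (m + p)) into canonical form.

Merge nested applications:  p + p + r(p, p, p) + r(p, m, m) + m + p
Sort:  m + p + p + p + r(p, m, m) + r(p, p, p)

Answer: m + p + p + p + r(p, m, m) + r(p, p, p)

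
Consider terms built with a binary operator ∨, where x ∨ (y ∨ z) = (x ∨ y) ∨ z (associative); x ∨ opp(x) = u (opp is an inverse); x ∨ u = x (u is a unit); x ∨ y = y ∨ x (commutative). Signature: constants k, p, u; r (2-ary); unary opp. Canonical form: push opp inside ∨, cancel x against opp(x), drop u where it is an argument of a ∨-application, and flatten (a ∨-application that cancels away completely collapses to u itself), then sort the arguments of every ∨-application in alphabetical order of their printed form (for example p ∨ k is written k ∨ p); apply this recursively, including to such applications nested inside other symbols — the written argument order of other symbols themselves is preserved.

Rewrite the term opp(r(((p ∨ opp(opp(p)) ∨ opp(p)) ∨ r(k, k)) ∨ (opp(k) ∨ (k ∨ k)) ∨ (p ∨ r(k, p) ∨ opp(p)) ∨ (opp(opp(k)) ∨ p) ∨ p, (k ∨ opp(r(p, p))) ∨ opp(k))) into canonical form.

Push opp inside:  distribute opp over ∨ and collapse double opp
Combine occurrences:  opp(r(k ∨ k ∨ p ∨ p ∨ p ∨ r(k, k) ∨ r(k, p), opp(r(p, p))))

Answer: opp(r(k ∨ k ∨ p ∨ p ∨ p ∨ r(k, k) ∨ r(k, p), opp(r(p, p))))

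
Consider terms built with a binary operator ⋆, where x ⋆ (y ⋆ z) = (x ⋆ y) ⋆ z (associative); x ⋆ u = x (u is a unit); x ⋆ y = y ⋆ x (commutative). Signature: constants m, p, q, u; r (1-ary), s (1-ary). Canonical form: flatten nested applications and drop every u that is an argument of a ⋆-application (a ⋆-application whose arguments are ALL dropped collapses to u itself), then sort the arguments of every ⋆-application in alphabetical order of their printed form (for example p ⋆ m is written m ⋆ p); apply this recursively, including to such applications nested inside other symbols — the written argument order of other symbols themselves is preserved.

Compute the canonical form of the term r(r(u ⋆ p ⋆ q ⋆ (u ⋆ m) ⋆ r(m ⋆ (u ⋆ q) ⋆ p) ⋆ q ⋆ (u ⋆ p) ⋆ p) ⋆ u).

Answer: r(r(m ⋆ p ⋆ p ⋆ p ⋆ q ⋆ q ⋆ r(m ⋆ p ⋆ q)))

Derivation:
Focus inside:  r(u ⋆ p ⋆ q ⋆ (u ⋆ m) ⋆ r(m ⋆ (u ⋆ q) ⋆ p) ⋆ q ⋆ (u ⋆ p) ⋆ p) ⋆ u
Inside:  r(u ⋆ p ⋆ q ⋆ (u ⋆ m) ⋆ r(m ⋆ (u ⋆ q) ⋆ p) ⋆ q ⋆ (u ⋆ p) ⋆ p)  →  r(m ⋆ p ⋆ p ⋆ p ⋆ q ⋆ q ⋆ r(m ⋆ p ⋆ q))
Drop the unit:  drop u
Order the arguments:  r(m ⋆ p ⋆ p ⋆ p ⋆ q ⋆ q ⋆ r(m ⋆ p ⋆ q))
Put back:  r(r(m ⋆ p ⋆ p ⋆ p ⋆ q ⋆ q ⋆ r(m ⋆ p ⋆ q)))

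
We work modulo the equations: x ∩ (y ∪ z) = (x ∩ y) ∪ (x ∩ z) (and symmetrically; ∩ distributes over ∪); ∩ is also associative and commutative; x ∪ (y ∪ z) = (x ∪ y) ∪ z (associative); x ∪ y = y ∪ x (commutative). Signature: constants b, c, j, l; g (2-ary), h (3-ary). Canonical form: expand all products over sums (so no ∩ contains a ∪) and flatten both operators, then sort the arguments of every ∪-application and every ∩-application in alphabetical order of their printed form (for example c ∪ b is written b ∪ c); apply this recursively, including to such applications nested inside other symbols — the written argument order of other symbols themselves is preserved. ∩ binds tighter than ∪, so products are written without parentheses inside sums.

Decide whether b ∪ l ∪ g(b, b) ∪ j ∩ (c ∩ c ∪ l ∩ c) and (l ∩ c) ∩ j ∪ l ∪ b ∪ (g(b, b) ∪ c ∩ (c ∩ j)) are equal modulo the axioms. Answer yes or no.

Answer: yes — both canonical forms are b ∪ c ∩ c ∩ j ∪ c ∩ j ∩ l ∪ g(b, b) ∪ l

Derivation:
Left:  b ∪ l ∪ g(b, b) ∪ j ∩ (c ∩ c ∪ l ∩ c)
  Distribute:  b ∪ l ∪ g(b, b) ∪ c ∩ c ∩ j ∪ c ∩ j ∩ l
  Sort:  b ∪ c ∩ c ∩ j ∪ c ∩ j ∩ l ∪ g(b, b) ∪ l
Right:  (l ∩ c) ∩ j ∪ l ∪ b ∪ (g(b, b) ∪ c ∩ (c ∩ j))
  Un-nest:  c ∩ j ∩ l ∪ l ∪ b ∪ g(b, b) ∪ c ∩ c ∩ j
  Sort:  b ∪ c ∩ c ∩ j ∪ c ∩ j ∩ l ∪ g(b, b) ∪ l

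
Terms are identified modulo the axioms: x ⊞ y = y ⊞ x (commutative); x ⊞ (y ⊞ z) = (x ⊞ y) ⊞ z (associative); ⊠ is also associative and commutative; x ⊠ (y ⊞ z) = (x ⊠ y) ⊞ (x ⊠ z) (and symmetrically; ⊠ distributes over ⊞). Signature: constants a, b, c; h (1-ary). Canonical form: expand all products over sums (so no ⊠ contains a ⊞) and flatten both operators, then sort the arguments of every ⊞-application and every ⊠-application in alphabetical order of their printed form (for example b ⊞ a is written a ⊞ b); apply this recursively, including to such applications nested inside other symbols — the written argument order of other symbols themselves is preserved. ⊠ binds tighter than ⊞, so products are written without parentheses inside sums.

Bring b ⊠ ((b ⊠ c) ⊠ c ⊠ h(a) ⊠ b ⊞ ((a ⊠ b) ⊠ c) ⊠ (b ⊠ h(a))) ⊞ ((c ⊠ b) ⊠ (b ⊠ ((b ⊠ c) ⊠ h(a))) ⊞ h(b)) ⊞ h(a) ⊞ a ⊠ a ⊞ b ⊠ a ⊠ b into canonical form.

Answer: a ⊠ a ⊞ a ⊠ b ⊠ b ⊞ a ⊠ b ⊠ b ⊠ b ⊠ c ⊠ h(a) ⊞ b ⊠ b ⊠ b ⊠ c ⊠ c ⊠ h(a) ⊞ b ⊠ b ⊠ b ⊠ c ⊠ c ⊠ h(a) ⊞ h(a) ⊞ h(b)

Derivation:
Expand:  b ⊠ b ⊠ b ⊠ c ⊠ c ⊠ h(a) ⊞ a ⊠ b ⊠ b ⊠ b ⊠ c ⊠ h(a) ⊞ b ⊠ b ⊠ b ⊠ c ⊠ c ⊠ h(a) ⊞ h(b) ⊞ h(a) ⊞ a ⊠ a ⊞ a ⊠ b ⊠ b
Sort:  a ⊠ a ⊞ a ⊠ b ⊠ b ⊞ a ⊠ b ⊠ b ⊠ b ⊠ c ⊠ h(a) ⊞ b ⊠ b ⊠ b ⊠ c ⊠ c ⊠ h(a) ⊞ b ⊠ b ⊠ b ⊠ c ⊠ c ⊠ h(a) ⊞ h(a) ⊞ h(b)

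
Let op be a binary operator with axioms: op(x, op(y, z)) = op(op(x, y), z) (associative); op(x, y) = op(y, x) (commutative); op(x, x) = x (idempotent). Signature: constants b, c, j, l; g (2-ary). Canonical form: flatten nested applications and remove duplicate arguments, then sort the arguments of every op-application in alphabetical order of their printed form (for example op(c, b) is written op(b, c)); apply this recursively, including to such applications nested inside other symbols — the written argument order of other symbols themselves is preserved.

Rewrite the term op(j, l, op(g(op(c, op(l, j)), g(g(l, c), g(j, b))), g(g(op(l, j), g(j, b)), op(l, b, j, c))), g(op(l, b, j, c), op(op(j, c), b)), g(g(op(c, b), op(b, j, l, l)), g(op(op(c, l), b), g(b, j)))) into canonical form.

Flatten:  op(j, l, g(op(c, op(l, j)), g(g(l, c), g(j, b))), g(g(op(l, j), g(j, b)), op(l, b, j, c)), g(op(l, b, j, c), op(op(j, c), b)), g(g(op(c, b), op(b, j, l, l)), g(op(op(c, l), b), g(b, j))))
Simplify inside:  g(op(c, op(l, j)), g(g(l, c), g(j, b)))  →  g(op(c, j, l), g(g(l, c), g(j, b)))
Inside:  g(g(op(l, j), g(j, b)), op(l, b, j, c))  →  g(g(op(j, l), g(j, b)), op(b, c, j, l))
Inside:  g(op(l, b, j, c), op(op(j, c), b))  →  g(op(b, c, j, l), op(b, c, j))
Sort arguments:  op(g(g(op(b, c), op(b, j, l)), g(op(b, c, l), g(b, j))), g(g(op(j, l), g(j, b)), op(b, c, j, l)), g(op(b, c, j, l), op(b, c, j)), g(op(c, j, l), g(g(l, c), g(j, b))), j, l)

Answer: op(g(g(op(b, c), op(b, j, l)), g(op(b, c, l), g(b, j))), g(g(op(j, l), g(j, b)), op(b, c, j, l)), g(op(b, c, j, l), op(b, c, j)), g(op(c, j, l), g(g(l, c), g(j, b))), j, l)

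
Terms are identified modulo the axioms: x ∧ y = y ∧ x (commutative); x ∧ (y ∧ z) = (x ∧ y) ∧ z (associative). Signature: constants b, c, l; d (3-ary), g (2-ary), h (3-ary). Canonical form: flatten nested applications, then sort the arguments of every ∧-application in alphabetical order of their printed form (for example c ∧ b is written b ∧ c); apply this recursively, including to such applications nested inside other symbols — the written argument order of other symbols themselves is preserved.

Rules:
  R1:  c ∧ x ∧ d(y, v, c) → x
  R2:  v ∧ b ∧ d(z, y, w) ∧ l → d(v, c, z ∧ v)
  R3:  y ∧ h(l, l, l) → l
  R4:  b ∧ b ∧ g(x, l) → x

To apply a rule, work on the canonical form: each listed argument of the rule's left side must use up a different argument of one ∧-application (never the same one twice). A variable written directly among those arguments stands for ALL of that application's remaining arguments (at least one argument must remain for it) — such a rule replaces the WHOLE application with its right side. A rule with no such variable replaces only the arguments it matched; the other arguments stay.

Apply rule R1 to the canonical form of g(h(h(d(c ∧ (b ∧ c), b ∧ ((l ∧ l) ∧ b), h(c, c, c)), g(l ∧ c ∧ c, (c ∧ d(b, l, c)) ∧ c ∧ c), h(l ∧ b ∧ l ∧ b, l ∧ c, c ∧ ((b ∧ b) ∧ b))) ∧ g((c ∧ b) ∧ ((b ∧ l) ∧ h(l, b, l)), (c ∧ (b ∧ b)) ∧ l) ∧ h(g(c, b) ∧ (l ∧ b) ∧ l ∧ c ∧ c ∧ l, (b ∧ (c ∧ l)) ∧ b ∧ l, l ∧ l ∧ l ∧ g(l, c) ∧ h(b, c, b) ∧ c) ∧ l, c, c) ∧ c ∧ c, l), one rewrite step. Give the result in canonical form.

Answer: g(c ∧ c ∧ h(g(b ∧ b ∧ c ∧ h(l, b, l) ∧ l, b ∧ b ∧ c ∧ l) ∧ h(b ∧ c ∧ c ∧ g(c, b) ∧ l ∧ l ∧ l, b ∧ b ∧ c ∧ l ∧ l, c ∧ g(l, c) ∧ h(b, c, b) ∧ l ∧ l ∧ l) ∧ h(d(b ∧ c ∧ c, b ∧ b ∧ l ∧ l, h(c, c, c)), g(c ∧ c ∧ l, c ∧ c), h(b ∧ b ∧ l ∧ l, c ∧ l, b ∧ b ∧ b ∧ c)) ∧ l, c, c), l)

Derivation:
Canonical form:  g(c ∧ c ∧ h(g(b ∧ b ∧ c ∧ h(l, b, l) ∧ l, b ∧ b ∧ c ∧ l) ∧ h(b ∧ c ∧ c ∧ g(c, b) ∧ l ∧ l ∧ l, b ∧ b ∧ c ∧ l ∧ l, c ∧ g(l, c) ∧ h(b, c, b) ∧ l ∧ l ∧ l) ∧ h(d(b ∧ c ∧ c, b ∧ b ∧ l ∧ l, h(c, c, c)), g(c ∧ c ∧ l, c ∧ c ∧ c ∧ d(b, l, c)), h(b ∧ b ∧ l ∧ l, c ∧ l, b ∧ b ∧ b ∧ c)) ∧ l, c, c), l)
Match R1:  consume c, d(b, l, c);  v := l, x := c ∧ c, y := b
Every leftover argument binds to the variable; the entire application is replaced.
Result:  g(c ∧ c ∧ h(g(b ∧ b ∧ c ∧ h(l, b, l) ∧ l, b ∧ b ∧ c ∧ l) ∧ h(b ∧ c ∧ c ∧ g(c, b) ∧ l ∧ l ∧ l, b ∧ b ∧ c ∧ l ∧ l, c ∧ g(l, c) ∧ h(b, c, b) ∧ l ∧ l ∧ l) ∧ h(d(b ∧ c ∧ c, b ∧ b ∧ l ∧ l, h(c, c, c)), g(c ∧ c ∧ l, c ∧ c), h(b ∧ b ∧ l ∧ l, c ∧ l, b ∧ b ∧ b ∧ c)) ∧ l, c, c), l)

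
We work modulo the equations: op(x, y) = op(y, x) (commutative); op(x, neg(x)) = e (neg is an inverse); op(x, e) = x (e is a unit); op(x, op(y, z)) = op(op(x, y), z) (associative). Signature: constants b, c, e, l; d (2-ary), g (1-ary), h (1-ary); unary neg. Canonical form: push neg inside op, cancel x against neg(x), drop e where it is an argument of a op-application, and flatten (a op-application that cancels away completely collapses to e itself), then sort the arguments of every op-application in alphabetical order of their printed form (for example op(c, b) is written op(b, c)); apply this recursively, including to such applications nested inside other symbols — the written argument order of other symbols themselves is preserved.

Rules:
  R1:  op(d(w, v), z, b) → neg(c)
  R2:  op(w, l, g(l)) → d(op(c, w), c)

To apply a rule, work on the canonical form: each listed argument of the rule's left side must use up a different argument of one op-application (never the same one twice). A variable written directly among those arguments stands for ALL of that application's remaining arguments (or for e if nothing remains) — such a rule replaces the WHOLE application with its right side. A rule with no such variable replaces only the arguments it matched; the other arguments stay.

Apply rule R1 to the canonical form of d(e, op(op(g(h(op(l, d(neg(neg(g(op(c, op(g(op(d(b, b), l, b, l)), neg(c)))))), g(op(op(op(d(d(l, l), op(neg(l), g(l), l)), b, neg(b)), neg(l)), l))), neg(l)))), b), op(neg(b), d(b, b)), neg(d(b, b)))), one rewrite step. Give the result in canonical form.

Answer: d(e, g(h(d(g(g(neg(c))), g(d(d(l, l), g(l)))))))

Derivation:
Canonical form:  d(e, g(h(d(g(g(op(b, d(b, b), l, l))), g(d(d(l, l), g(l)))))))
R1 matches:  uses b, d(b, b);  v := b, w := b, z := op(l, l)
The extension variable absorbs all remaining arguments, so the whole application is rewritten.
Giving:  d(e, g(h(d(g(g(neg(c))), g(d(d(l, l), g(l)))))))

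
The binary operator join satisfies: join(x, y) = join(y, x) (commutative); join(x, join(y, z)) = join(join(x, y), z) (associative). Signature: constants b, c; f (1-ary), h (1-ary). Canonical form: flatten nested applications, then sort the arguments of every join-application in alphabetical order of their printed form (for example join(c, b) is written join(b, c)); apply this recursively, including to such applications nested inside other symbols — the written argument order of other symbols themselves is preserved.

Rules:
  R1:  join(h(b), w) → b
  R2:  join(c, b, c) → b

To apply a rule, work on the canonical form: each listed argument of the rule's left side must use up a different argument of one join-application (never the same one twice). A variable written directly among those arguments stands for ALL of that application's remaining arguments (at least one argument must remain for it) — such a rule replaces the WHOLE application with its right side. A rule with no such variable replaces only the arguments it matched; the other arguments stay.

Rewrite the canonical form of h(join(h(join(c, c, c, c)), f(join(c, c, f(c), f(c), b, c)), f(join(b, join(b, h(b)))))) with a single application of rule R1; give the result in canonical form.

Answer: h(join(f(b), f(join(b, c, c, c, f(c), f(c))), h(join(c, c, c, c))))

Derivation:
Canonical form:  h(join(f(join(b, b, h(b))), f(join(b, c, c, c, f(c), f(c))), h(join(c, c, c, c))))
Match R1:  consume h(b);  w := join(b, b)
The extension variable absorbs all remaining arguments, so the whole application is rewritten.
Giving:  h(join(f(b), f(join(b, c, c, c, f(c), f(c))), h(join(c, c, c, c))))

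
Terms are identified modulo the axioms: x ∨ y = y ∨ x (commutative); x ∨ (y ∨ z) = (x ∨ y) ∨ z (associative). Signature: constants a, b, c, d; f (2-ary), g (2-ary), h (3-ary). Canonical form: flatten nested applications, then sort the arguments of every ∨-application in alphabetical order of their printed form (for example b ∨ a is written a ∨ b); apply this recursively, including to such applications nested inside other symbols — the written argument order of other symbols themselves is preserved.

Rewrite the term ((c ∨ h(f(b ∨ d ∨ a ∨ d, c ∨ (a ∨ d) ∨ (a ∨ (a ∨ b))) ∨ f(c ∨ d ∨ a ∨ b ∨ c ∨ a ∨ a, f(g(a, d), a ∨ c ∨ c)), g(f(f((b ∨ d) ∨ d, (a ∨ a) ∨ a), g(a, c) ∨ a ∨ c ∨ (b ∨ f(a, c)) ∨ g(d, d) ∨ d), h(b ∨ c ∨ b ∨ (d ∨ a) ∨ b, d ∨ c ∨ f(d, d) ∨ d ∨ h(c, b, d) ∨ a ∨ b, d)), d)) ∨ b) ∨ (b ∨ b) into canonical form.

Answer: b ∨ b ∨ b ∨ c ∨ h(f(a ∨ a ∨ a ∨ b ∨ c ∨ c ∨ d, f(g(a, d), a ∨ c ∨ c)) ∨ f(a ∨ b ∨ d ∨ d, a ∨ a ∨ a ∨ b ∨ c ∨ d), g(f(f(b ∨ d ∨ d, a ∨ a ∨ a), a ∨ b ∨ c ∨ d ∨ f(a, c) ∨ g(a, c) ∨ g(d, d)), h(a ∨ b ∨ b ∨ b ∨ c ∨ d, a ∨ b ∨ c ∨ d ∨ d ∨ f(d, d) ∨ h(c, b, d), d)), d)

Derivation:
Un-nest:  c ∨ h(f(b ∨ d ∨ a ∨ d, c ∨ (a ∨ d) ∨ (a ∨ (a ∨ b))) ∨ f(c ∨ d ∨ a ∨ b ∨ c ∨ a ∨ a, f(g(a, d), a ∨ c ∨ c)), g(f(f((b ∨ d) ∨ d, (a ∨ a) ∨ a), g(a, c) ∨ a ∨ c ∨ (b ∨ f(a, c)) ∨ g(d, d) ∨ d), h(b ∨ c ∨ b ∨ (d ∨ a) ∨ b, d ∨ c ∨ f(d, d) ∨ d ∨ h(c, b, d) ∨ a ∨ b, d)), d) ∨ b ∨ b ∨ b
Canonicalize subterm:  h(f(b ∨ d ∨ a ∨ d, c ∨ (a ∨ d) ∨ (a ∨ (a ∨ b))) ∨ f(c ∨ d ∨ a ∨ b ∨ c ∨ a ∨ a, f(g(a, d), a ∨ c ∨ c)), g(f(f((b ∨ d) ∨ d, (a ∨ a) ∨ a), g(a, c) ∨ a ∨ c ∨ (b ∨ f(a, c)) ∨ g(d, d) ∨ d), h(b ∨ c ∨ b ∨ (d ∨ a) ∨ b, d ∨ c ∨ f(d, d) ∨ d ∨ h(c, b, d) ∨ a ∨ b, d)), d)  →  h(f(a ∨ a ∨ a ∨ b ∨ c ∨ c ∨ d, f(g(a, d), a ∨ c ∨ c)) ∨ f(a ∨ b ∨ d ∨ d, a ∨ a ∨ a ∨ b ∨ c ∨ d), g(f(f(b ∨ d ∨ d, a ∨ a ∨ a), a ∨ b ∨ c ∨ d ∨ f(a, c) ∨ g(a, c) ∨ g(d, d)), h(a ∨ b ∨ b ∨ b ∨ c ∨ d, a ∨ b ∨ c ∨ d ∨ d ∨ f(d, d) ∨ h(c, b, d), d)), d)
Order the arguments:  b ∨ b ∨ b ∨ c ∨ h(f(a ∨ a ∨ a ∨ b ∨ c ∨ c ∨ d, f(g(a, d), a ∨ c ∨ c)) ∨ f(a ∨ b ∨ d ∨ d, a ∨ a ∨ a ∨ b ∨ c ∨ d), g(f(f(b ∨ d ∨ d, a ∨ a ∨ a), a ∨ b ∨ c ∨ d ∨ f(a, c) ∨ g(a, c) ∨ g(d, d)), h(a ∨ b ∨ b ∨ b ∨ c ∨ d, a ∨ b ∨ c ∨ d ∨ d ∨ f(d, d) ∨ h(c, b, d), d)), d)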